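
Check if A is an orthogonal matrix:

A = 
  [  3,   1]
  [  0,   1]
No

AᵀA = 
  [  9,   3]
  [  3,   2]
≠ I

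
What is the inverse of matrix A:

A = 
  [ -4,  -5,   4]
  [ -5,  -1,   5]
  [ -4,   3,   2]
det(A) = (-4)·((-1)(2) - (5)(3)) - (-5)·((-5)(2) - (5)(-4)) + (4)·((-5)(3) - (-1)(-4))
  = (-4)(-17) - (-5)(10) + (4)(-19)
  = 42
det(A) = 42 ≠ 0, so A is invertible.

Cofactors Cᵢⱼ = (-1)ⁱ⁺ʲ·Mᵢⱼ:
C = 
  [-17, -10, -19]
  [ 22,   8,  32]
  [-21,   0, -21]

adj(A) = Cᵀ:
adj(A) = 
  [-17,  22, -21]
  [-10,   8,   0]
  [-19,  32, -21]

A⁻¹ = (1/42) · adj(A):
A⁻¹ = 
  [-17/42,  11/21,   -1/2]
  [ -5/21,   4/21,      0]
  [-19/42,  16/21,   -1/2]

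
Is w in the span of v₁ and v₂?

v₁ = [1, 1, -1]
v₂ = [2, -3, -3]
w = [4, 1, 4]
No

Form the augmented matrix and row-reduce:
[v₁|v₂|w] = 
  [  1,   2,   4]
  [  1,  -3,   1]
  [ -1,  -3,   4]
R2 → R2 - (1)·R1
R3 → R3 + (1)·R1
R3 → R3 - (1/5)·R2
REF = 
  [   1,    2,    4]
  [   0,   -5,   -3]
  [   0,    0, 43/5]

Row 3 reads [0 0 | 43/5], i.e. 0 = 43/5, so the system is inconsistent and w ∉ span{v₁, v₂}.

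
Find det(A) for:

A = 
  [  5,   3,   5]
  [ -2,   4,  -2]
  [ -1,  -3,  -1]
0

Cofactor expansion along row 1:
det(A) = (5)·((4)(-1) - (-2)(-3)) - (3)·((-2)(-1) - (-2)(-1)) + (5)·((-2)(-3) - (4)(-1))
  = (5)(-10) - (3)(0) + (5)(10)
  = 0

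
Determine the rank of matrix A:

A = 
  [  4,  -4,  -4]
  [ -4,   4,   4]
Row reduce:
R2 → R2 + (1)·R1
REF = 
  [  4,  -4,  -4]
  [  0,   0,   0]
Pivot columns: 1 → 1 pivot.

rank(A) = 1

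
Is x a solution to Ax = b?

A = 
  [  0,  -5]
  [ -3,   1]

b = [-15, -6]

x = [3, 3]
Yes

Ax = [-15, -6] = b ✓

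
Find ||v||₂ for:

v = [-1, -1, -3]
3.317

||v||₂ = √((-1)² + (-1)² + (-3)²) = √11 = 3.317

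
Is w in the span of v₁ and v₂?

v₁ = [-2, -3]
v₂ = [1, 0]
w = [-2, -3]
Yes

Form the augmented matrix and row-reduce:
[v₁|v₂|w] = 
  [ -2,   1,  -2]
  [ -3,   0,  -3]
R2 → R2 - (3/2)·R1
REF = 
  [  -2,    1,   -2]
  [   0, -3/2,    0]

No row of the form [0 0 | nonzero], so the system is consistent. Back-substitution gives c₁ = 1, c₂ = 0: w = (1)·v₁ + (0)·v₂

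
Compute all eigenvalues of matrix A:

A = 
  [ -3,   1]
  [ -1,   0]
λ = (-3 + √5)/2, (-3 - √5)/2  (≈ -0.382, -2.618)

tr(A) = -3, det(A) = 1
Characteristic polynomial: λ² - tr(A)λ + det(A) = λ² + 3λ + 1
λ² + 3λ + 1 = 0  ⇒  λ = (-3 ± √((3)² - 4·(1)))/2 = (-3 ± √(5))/2
  = (-3 + √5)/2,  (-3 - √5)/2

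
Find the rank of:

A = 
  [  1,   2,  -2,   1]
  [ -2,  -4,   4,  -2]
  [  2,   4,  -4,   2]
Row reduce:
R2 → R2 + (2)·R1
R3 → R3 - (2)·R1
REF = 
  [  1,   2,  -2,   1]
  [  0,   0,   0,   0]
  [  0,   0,   0,   0]
Pivot columns: 1 → 1 pivot.

rank(A) = 1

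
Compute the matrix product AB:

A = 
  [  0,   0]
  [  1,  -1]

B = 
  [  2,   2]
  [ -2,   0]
AB = 
  [  0,   0]
  [  4,   2]

A is 2×2 and B is 2×2, so AB is 2×2. Each entry is (row of A)·(column of B):
AB[1,1] = (0)(2) + (0)(-2) = 0
AB[1,2] = (0)(2) + (0)(0) = 0
AB[2,1] = (1)(2) + (-1)(-2) = 4
AB[2,2] = (1)(2) + (-1)(0) = 2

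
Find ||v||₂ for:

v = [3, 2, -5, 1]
6.245

||v||₂ = √((3)² + (2)² + (-5)² + (1)²) = √39 = 6.245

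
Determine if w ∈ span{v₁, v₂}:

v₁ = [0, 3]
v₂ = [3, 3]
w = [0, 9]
Yes

Form the augmented matrix and row-reduce:
[v₁|v₂|w] = 
  [  0,   3,   0]
  [  3,   3,   9]
Swap R1 ↔ R2
REF = 
  [  3,   3,   9]
  [  0,   3,   0]

No row of the form [0 0 | nonzero], so the system is consistent. Back-substitution gives c₁ = 3, c₂ = 0: w = (3)·v₁ + (0)·v₂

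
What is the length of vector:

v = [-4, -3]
5

||v||₂ = √((-4)² + (-3)²) = √25 = 5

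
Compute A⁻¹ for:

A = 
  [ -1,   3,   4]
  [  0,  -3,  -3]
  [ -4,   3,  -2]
det(A) = (-1)·((-3)(-2) - (-3)(3)) - (3)·((0)(-2) - (-3)(-4)) + (4)·((0)(3) - (-3)(-4))
  = (-1)(15) - (3)(-12) + (4)(-12)
  = -27
det(A) = -27 ≠ 0, so A is invertible.

Cofactors Cᵢⱼ = (-1)ⁱ⁺ʲ·Mᵢⱼ:
C = 
  [ 15,  12, -12]
  [ 18,  18,  -9]
  [  3,  -3,   3]

adj(A) = Cᵀ:
adj(A) = 
  [ 15,  18,   3]
  [ 12,  18,  -3]
  [-12,  -9,   3]

A⁻¹ = (-1/27) · adj(A):
A⁻¹ = 
  [-5/9, -2/3, -1/9]
  [-4/9, -2/3,  1/9]
  [ 4/9,  1/3, -1/9]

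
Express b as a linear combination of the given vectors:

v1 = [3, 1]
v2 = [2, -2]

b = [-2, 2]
c1 = 0, c2 = -1

b = 0·v1 + -1·v2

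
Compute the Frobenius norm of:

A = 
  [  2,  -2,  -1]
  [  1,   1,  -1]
||A||_F = 3.464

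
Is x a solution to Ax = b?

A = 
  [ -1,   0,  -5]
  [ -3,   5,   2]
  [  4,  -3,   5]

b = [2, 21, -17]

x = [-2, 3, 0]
Yes

Ax = [2, 21, -17] = b ✓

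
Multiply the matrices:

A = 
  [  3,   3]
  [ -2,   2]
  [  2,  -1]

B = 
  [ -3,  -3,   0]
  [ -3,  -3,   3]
A is 3×2 and B is 2×3, so AB is 3×3. Each entry is (row of A)·(column of B):
AB[1,1] = (3)(-3) + (3)(-3) = -18
AB[1,2] = (3)(-3) + (3)(-3) = -18
AB[1,3] = (3)(0) + (3)(3) = 9
AB[2,1] = (-2)(-3) + (2)(-3) = 0
AB[2,2] = (-2)(-3) + (2)(-3) = 0
AB[2,3] = (-2)(0) + (2)(3) = 6
AB[3,1] = (2)(-3) + (-1)(-3) = -3
AB[3,2] = (2)(-3) + (-1)(-3) = -3
AB[3,3] = (2)(0) + (-1)(3) = -3

AB = 
  [-18, -18,   9]
  [  0,   0,   6]
  [ -3,  -3,  -3]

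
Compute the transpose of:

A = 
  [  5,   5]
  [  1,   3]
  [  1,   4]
Aᵀ = 
  [  5,   1,   1]
  [  5,   3,   4]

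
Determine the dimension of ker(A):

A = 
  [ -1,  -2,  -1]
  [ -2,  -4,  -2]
nullity(A) = 2

Row reduce:
R2 → R2 - (2)·R1
REF = 
  [ -1,  -2,  -1]
  [  0,   0,   0]
Pivot columns: 1 → 1 pivot.
rank(A) = 1, so nullity(A) = 3 - 1 = 2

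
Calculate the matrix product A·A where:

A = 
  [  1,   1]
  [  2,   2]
A² = A·A:
A²[1,1] = (1)(1) + (1)(2) = 3
A²[1,2] = (1)(1) + (1)(2) = 3
A²[2,1] = (2)(1) + (2)(2) = 6
A²[2,2] = (2)(1) + (2)(2) = 6
A² = 
  [  3,   3]
  [  6,   6]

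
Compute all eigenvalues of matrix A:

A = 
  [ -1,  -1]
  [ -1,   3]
λ = 1 + √5, 1 - √5  (≈ 3.236, -1.236)

tr(A) = 2, det(A) = -4
Characteristic polynomial: λ² - tr(A)λ + det(A) = λ² - 2λ - 4
λ² - 2λ - 4 = 0  ⇒  λ = (2 ± √((-2)² - 4·(-4)))/2 = (2 ± √(20))/2
  = 1 + √5,  1 - √5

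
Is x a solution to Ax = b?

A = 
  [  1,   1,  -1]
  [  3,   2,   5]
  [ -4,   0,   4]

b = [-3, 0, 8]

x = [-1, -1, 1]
Yes

Ax = [-3, 0, 8] = b ✓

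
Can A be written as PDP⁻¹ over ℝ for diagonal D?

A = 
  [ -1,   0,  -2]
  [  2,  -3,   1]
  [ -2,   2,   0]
Yes

Characteristic polynomial: det(λI - A) = λ³ + 4λ² - 3λ - 6
Testing integer divisors of the constant term: p(-1) = 0, so (λ + 1) is a factor:
p(λ) = (λ + 1)(λ² + 3λ - 6)
λ² + 3λ - 6 = 0  ⇒  λ = (-3 ± √((3)² - 4·(-6)))/2 = (-3 ± √(33))/2
  = (-3 + √33)/2,  (-3 - √33)/2
Eigenvalues: -1, (-3 + √33)/2, (-3 - √33)/2  (≈ -1, 1.372, -4.372)
The two irrational eigenvalues are distinct (simple), so each has alg. mult. = geom. mult. = 1.
λ=-1: alg. mult. = 1, geom. mult. = 3 - rank(A - (-1)I) = 3 - 2 = 1
Sum of geometric multiplicities equals n, so A has n independent eigenvectors.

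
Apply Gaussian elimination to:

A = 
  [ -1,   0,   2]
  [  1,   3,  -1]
Row operations:
R2 → R2 + (1)·R1

Resulting echelon form:
REF = 
  [ -1,   0,   2]
  [  0,   3,   1]

Rank = 2 (number of non-zero pivot rows).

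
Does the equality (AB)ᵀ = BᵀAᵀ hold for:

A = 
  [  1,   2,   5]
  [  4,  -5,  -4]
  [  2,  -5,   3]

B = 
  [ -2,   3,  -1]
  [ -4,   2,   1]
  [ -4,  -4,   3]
Yes

(AB)ᵀ = 
  [-30,  28,   4]
  [-13,  18, -16]
  [ 16, -21,   2]

BᵀAᵀ = 
  [-30,  28,   4]
  [-13,  18, -16]
  [ 16, -21,   2]

Both sides are equal — this is the standard identity (AB)ᵀ = BᵀAᵀ, which holds for all A, B.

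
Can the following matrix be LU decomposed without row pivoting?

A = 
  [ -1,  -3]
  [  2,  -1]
Yes.
A[1,1] = -1 ≠ 0, so Gaussian elimination proceeds without a row swap: multiplier ℓ₂₁ = (2)/(-1) = -2, and U[2,2] = -1 - (-2)(-3) = -7.
L = 
  [  1,   0]
  [ -2,   1]
U = 
  [ -1,  -3]
  [  0,  -7]
Check row 2 of LU: [(-2)(-1), (-2)(-3) + (-7)] = [2, -1] = row 2 of A ✓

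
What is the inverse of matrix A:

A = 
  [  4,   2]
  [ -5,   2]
det(A) = (4)(2) - (2)(-5) = 18
For a 2×2 matrix, A⁻¹ = (1/det(A)) · [[d, -b], [-c, a]]
    = (1/18) · [[2, -2], [5, 4]]

A⁻¹ = 
  [ 1/9, -1/9]
  [5/18,  2/9]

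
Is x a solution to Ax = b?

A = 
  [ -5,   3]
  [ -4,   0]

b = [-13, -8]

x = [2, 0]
No

Ax = [-10, -8] ≠ b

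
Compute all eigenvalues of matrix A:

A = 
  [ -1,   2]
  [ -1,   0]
λ = (-1 + i√7)/2, (-1 - i√7)/2  (≈ -0.5 + 1.323i, -0.5 - 1.323i)

tr(A) = -1, det(A) = 2
Characteristic polynomial: λ² - tr(A)λ + det(A) = λ² + λ + 2
λ² + λ + 2 = 0  ⇒  λ = (-1 ± √((1)² - 4·(2)))/2 = (-1 ± √(-7))/2
  = (-1 + i√7)/2,  (-1 - i√7)/2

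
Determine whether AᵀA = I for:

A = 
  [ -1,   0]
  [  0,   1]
Yes

AᵀA = 
  [  1,   0]
  [  0,   1]
= I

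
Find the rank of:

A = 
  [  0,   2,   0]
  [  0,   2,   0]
rank(A) = 1

Row reduce:
R2 → R2 - (1)·R1
REF = 
  [  0,   2,   0]
  [  0,   0,   0]
Pivot columns: 2 → 1 pivot.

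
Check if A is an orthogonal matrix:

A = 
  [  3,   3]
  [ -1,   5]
No

AᵀA = 
  [ 10,   4]
  [  4,  34]
≠ I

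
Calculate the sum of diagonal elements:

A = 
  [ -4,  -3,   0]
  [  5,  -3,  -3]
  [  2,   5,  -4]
-11

tr(A) = -4 + -3 + -4 = -11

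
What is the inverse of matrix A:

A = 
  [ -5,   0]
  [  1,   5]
det(A) = (-5)(5) - (0)(1) = -25
For a 2×2 matrix, A⁻¹ = (1/det(A)) · [[d, -b], [-c, a]]
    = (-1/25) · [[5, 0], [-1, -5]]

A⁻¹ = 
  [-1/5,    0]
  [1/25,  1/5]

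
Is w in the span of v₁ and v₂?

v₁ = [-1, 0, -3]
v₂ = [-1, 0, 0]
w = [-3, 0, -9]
Yes

Form the augmented matrix and row-reduce:
[v₁|v₂|w] = 
  [ -1,  -1,  -3]
  [  0,   0,   0]
  [ -3,   0,  -9]
R3 → R3 - (3)·R1
Swap R2 ↔ R3
REF = 
  [ -1,  -1,  -3]
  [  0,   3,   0]
  [  0,   0,   0]

No row of the form [0 0 | nonzero], so the system is consistent. Back-substitution gives c₁ = 3, c₂ = 0: w = (3)·v₁ + (0)·v₂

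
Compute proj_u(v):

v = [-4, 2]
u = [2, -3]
v·u = (-4)(2) + (2)(-3) = -14
u·u = (2)² + (-3)² = 13
proj_u(v) = (v·u / u·u) × u = (-14/13) × u

proj_u(v) = [-28/13, 42/13]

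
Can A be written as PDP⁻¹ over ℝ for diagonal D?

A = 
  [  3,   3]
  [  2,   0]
Yes

tr(A) = 3, det(A) = -6
Characteristic polynomial: λ² - tr(A)λ + det(A) = λ² - 3λ - 6
λ² - 3λ - 6 = 0  ⇒  λ = (3 ± √((-3)² - 4·(-6)))/2 = (3 ± √(33))/2
  = (3 + √33)/2,  (3 - √33)/2
Eigenvalues: (3 + √33)/2, (3 - √33)/2  (≈ 4.372, -1.372)
The two irrational eigenvalues are distinct (simple), so each has alg. mult. = geom. mult. = 1.
Sum of geometric multiplicities equals n, so A has n independent eigenvectors.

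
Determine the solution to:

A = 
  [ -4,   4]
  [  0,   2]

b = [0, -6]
Row reduce the augmented matrix [A|b]:
(already in echelon form)
REF = 
  [ -4,   4,   0]
  [  0,   2,  -6]

Back-substitution:
x₂ = (-6) / 2 = -3
x₁ = (0 - (4)(-3)) / (-4) = -3

x = [-3, -3]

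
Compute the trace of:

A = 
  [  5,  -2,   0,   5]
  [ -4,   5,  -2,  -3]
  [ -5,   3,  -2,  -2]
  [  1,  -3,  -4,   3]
11

tr(A) = 5 + 5 + -2 + 3 = 11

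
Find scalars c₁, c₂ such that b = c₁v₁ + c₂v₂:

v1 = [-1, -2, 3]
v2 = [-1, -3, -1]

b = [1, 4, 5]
c1 = 1, c2 = -2

b = 1·v1 + -2·v2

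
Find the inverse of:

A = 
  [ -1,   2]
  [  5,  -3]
det(A) = (-1)(-3) - (2)(5) = -7
For a 2×2 matrix, A⁻¹ = (1/det(A)) · [[d, -b], [-c, a]]
    = (-1/7) · [[-3, -2], [-5, -1]]

A⁻¹ = 
  [3/7, 2/7]
  [5/7, 1/7]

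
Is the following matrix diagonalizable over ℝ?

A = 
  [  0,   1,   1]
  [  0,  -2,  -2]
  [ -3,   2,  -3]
No

Characteristic polynomial: det(λI - A) = λ³ + 5λ² + 13λ
The constant term is 0, so λ = 0 is a root: p(λ) = λ(λ² + 5λ + 13)
λ² + 5λ + 13 = 0  ⇒  λ = (-5 ± √((5)² - 4·(13)))/2 = (-5 ± √(-27))/2
  = (-5 + 3i√3)/2,  (-5 - 3i√3)/2
Eigenvalues: 0, (-5 + 3i√3)/2, (-5 - 3i√3)/2  (≈ 0, -2.5 + 2.598i, -2.5 - 2.598i)
Has complex eigenvalues (not diagonalizable over ℝ).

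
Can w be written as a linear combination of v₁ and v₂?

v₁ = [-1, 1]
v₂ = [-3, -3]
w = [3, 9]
Yes

Form the augmented matrix and row-reduce:
[v₁|v₂|w] = 
  [ -1,  -3,   3]
  [  1,  -3,   9]
R2 → R2 + (1)·R1
REF = 
  [ -1,  -3,   3]
  [  0,  -6,  12]

No row of the form [0 0 | nonzero], so the system is consistent. Back-substitution gives c₁ = 3, c₂ = -2: w = (3)·v₁ + (-2)·v₂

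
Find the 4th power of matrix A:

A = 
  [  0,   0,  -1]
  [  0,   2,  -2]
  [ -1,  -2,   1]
A² = A·A:
A²[1,1] = (0)(0) + (0)(0) + (-1)(-1) = 1
A²[1,2] = (0)(0) + (0)(2) + (-1)(-2) = 2
A²[1,3] = (0)(-1) + (0)(-2) + (-1)(1) = -1
A²[2,1] = (0)(0) + (2)(0) + (-2)(-1) = 2
A²[2,2] = (0)(0) + (2)(2) + (-2)(-2) = 8
A²[2,3] = (0)(-1) + (2)(-2) + (-2)(1) = -6
A²[3,1] = (-1)(0) + (-2)(0) + (1)(-1) = -1
A²[3,2] = (-1)(0) + (-2)(2) + (1)(-2) = -6
A²[3,3] = (-1)(-1) + (-2)(-2) + (1)(1) = 6
A² = 
  [  1,   2,  -1]
  [  2,   8,  -6]
  [ -1,  -6,   6]

A^3 = A^2·A:
A^3[1,1] = (1)(0) + (2)(0) + (-1)(-1) = 1
A^3[1,2] = (1)(0) + (2)(2) + (-1)(-2) = 6
A^3[1,3] = (1)(-1) + (2)(-2) + (-1)(1) = -6
A^3[2,1] = (2)(0) + (8)(0) + (-6)(-1) = 6
A^3[2,2] = (2)(0) + (8)(2) + (-6)(-2) = 28
A^3[2,3] = (2)(-1) + (8)(-2) + (-6)(1) = -24
A^3[3,1] = (-1)(0) + (-6)(0) + (6)(-1) = -6
A^3[3,2] = (-1)(0) + (-6)(2) + (6)(-2) = -24
A^3[3,3] = (-1)(-1) + (-6)(-2) + (6)(1) = 19
A^3 = 
  [  1,   6,  -6]
  [  6,  28, -24]
  [ -6, -24,  19]

A^4 = A^3·A:
A^4[1,1] = (1)(0) + (6)(0) + (-6)(-1) = 6
A^4[1,2] = (1)(0) + (6)(2) + (-6)(-2) = 24
A^4[1,3] = (1)(-1) + (6)(-2) + (-6)(1) = -19
A^4[2,1] = (6)(0) + (28)(0) + (-24)(-1) = 24
A^4[2,2] = (6)(0) + (28)(2) + (-24)(-2) = 104
A^4[2,3] = (6)(-1) + (28)(-2) + (-24)(1) = -86
A^4[3,1] = (-6)(0) + (-24)(0) + (19)(-1) = -19
A^4[3,2] = (-6)(0) + (-24)(2) + (19)(-2) = -86
A^4[3,3] = (-6)(-1) + (-24)(-2) + (19)(1) = 73
A^4 = 
  [  6,  24, -19]
  [ 24, 104, -86]
  [-19, -86,  73]

Therefore
A^4 = 
  [  6,  24, -19]
  [ 24, 104, -86]
  [-19, -86,  73]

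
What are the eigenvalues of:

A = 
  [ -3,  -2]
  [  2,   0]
tr(A) = -3, det(A) = 4
Characteristic polynomial: λ² - tr(A)λ + det(A) = λ² + 3λ + 4
λ² + 3λ + 4 = 0  ⇒  λ = (-3 ± √((3)² - 4·(4)))/2 = (-3 ± √(-7))/2
  = (-3 + i√7)/2,  (-3 - i√7)/2

λ = (-3 + i√7)/2, (-3 - i√7)/2  (≈ -1.5 + 1.323i, -1.5 - 1.323i)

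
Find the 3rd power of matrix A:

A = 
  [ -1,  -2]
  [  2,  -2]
A^3 = 
  [ 15,  -6]
  [  6,  12]

A² = A·A:
A²[1,1] = (-1)(-1) + (-2)(2) = -3
A²[1,2] = (-1)(-2) + (-2)(-2) = 6
A²[2,1] = (2)(-1) + (-2)(2) = -6
A²[2,2] = (2)(-2) + (-2)(-2) = 0
A² = 
  [ -3,   6]
  [ -6,   0]

A^3 = A^2·A:
A^3[1,1] = (-3)(-1) + (6)(2) = 15
A^3[1,2] = (-3)(-2) + (6)(-2) = -6
A^3[2,1] = (-6)(-1) + (0)(2) = 6
A^3[2,2] = (-6)(-2) + (0)(-2) = 12
A^3 = 
  [ 15,  -6]
  [  6,  12]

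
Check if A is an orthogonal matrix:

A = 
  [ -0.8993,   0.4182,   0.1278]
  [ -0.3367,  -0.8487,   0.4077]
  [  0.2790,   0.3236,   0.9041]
Yes

AᵀA = 
  [  0.9999,   0,   0]
  [  0,   0.9999,   0]
  [  0,   0,   0.9999]
≈ I (equal to I up to the 4-dp rounding of the entries)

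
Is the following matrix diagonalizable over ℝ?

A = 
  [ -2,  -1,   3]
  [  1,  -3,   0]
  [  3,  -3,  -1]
Yes

Characteristic polynomial: det(λI - A) = λ³ + 6λ² + 3λ - 11
By the rational root theorem any rational root is an integer dividing 11; none of those is a root, so p(λ) has no rational roots and hence (being an irreducible cubic) no repeated roots.
Discriminant of the cubic: Δ = 2889
Δ > 0 ⇒ three distinct real eigenvalues: λ ≈ -4.943, -2.111, 1.054
Three distinct real eigenvalues, so A has 3 independent eigenvectors.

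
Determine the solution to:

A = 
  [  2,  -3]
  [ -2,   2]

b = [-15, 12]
Row reduce the augmented matrix [A|b]:
R2 → R2 + (1)·R1
REF = 
  [  2,  -3, -15]
  [  0,  -1,  -3]

Back-substitution:
x₂ = (-3) / (-1) = 3
x₁ = (-15 - (-3)(3)) / 2 = -3

x = [-3, 3]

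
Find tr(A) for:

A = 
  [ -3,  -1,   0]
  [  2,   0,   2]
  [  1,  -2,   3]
0

tr(A) = -3 + 0 + 3 = 0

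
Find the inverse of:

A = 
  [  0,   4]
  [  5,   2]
det(A) = (0)(2) - (4)(5) = -20
For a 2×2 matrix, A⁻¹ = (1/det(A)) · [[d, -b], [-c, a]]
    = (-1/20) · [[2, -4], [-5, 0]]

A⁻¹ = 
  [-1/10,   1/5]
  [  1/4,     0]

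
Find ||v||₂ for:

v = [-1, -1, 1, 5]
5.292

||v||₂ = √((-1)² + (-1)² + (1)² + (5)²) = √28 = 5.292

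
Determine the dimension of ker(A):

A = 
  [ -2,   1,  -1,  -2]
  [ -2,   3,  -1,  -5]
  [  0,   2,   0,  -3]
nullity(A) = 2

Row reduce:
R2 → R2 - (1)·R1
R3 → R3 - (1)·R2
REF = 
  [ -2,   1,  -1,  -2]
  [  0,   2,   0,  -3]
  [  0,   0,   0,   0]
Pivot columns: 1, 2 → 2 pivots.
rank(A) = 2, so nullity(A) = 4 - 2 = 2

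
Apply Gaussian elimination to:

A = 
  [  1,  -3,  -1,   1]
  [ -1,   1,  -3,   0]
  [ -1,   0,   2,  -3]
Row operations:
R2 → R2 + (1)·R1
R3 → R3 + (1)·R1
R3 → R3 - (3/2)·R2

Resulting echelon form:
REF = 
  [   1,   -3,   -1,    1]
  [   0,   -2,   -4,    1]
  [   0,    0,    7, -7/2]

Rank = 3 (number of non-zero pivot rows).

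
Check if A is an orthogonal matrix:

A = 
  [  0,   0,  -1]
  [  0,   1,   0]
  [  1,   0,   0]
Yes

AᵀA = 
  [  1,   0,   0]
  [  0,   1,   0]
  [  0,   0,   1]
= I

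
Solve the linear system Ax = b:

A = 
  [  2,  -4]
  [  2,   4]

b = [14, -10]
x = [1, -3]

Row reduce the augmented matrix [A|b]:
R2 → R2 - (1)·R1
REF = 
  [  2,  -4,  14]
  [  0,   8, -24]

Back-substitution:
x₂ = (-24) / 8 = -3
x₁ = (14 - (-4)(-3)) / 2 = 1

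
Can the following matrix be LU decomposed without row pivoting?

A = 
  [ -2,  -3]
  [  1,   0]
Yes.
A[1,1] = -2 ≠ 0, so Gaussian elimination proceeds without a row swap: multiplier ℓ₂₁ = (1)/(-2) = -1/2, and U[2,2] = 0 - (-1/2)(-3) = -3/2.
L = 
  [   1,    0]
  [-1/2,    1]
U = 
  [  -2,   -3]
  [   0, -3/2]
Check row 2 of LU: [(-1/2)(-2), (-1/2)(-3) + (-3/2)] = [1, 0] = row 2 of A ✓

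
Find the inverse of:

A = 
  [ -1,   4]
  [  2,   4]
det(A) = (-1)(4) - (4)(2) = -12
For a 2×2 matrix, A⁻¹ = (1/det(A)) · [[d, -b], [-c, a]]
    = (-1/12) · [[4, -4], [-2, -1]]

A⁻¹ = 
  [-1/3,  1/3]
  [ 1/6, 1/12]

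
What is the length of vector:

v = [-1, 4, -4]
5.745

||v||₂ = √((-1)² + (4)² + (-4)²) = √33 = 5.745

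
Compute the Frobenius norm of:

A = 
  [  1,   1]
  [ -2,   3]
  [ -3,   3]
||A||_F = 5.745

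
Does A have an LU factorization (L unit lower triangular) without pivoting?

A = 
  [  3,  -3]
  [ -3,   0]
Yes.
A[1,1] = 3 ≠ 0, so Gaussian elimination proceeds without a row swap: multiplier ℓ₂₁ = (-3)/(3) = -1, and U[2,2] = 0 - (-1)(-3) = -3.
L = 
  [  1,   0]
  [ -1,   1]
U = 
  [  3,  -3]
  [  0,  -3]
Check row 2 of LU: [(-1)(3), (-1)(-3) + (-3)] = [-3, 0] = row 2 of A ✓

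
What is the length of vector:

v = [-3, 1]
3.162

||v||₂ = √((-3)² + (1)²) = √10 = 3.162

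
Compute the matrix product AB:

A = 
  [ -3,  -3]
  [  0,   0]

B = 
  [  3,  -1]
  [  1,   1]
A is 2×2 and B is 2×2, so AB is 2×2. Each entry is (row of A)·(column of B):
AB[1,1] = (-3)(3) + (-3)(1) = -12
AB[1,2] = (-3)(-1) + (-3)(1) = 0
AB[2,1] = (0)(3) + (0)(1) = 0
AB[2,2] = (0)(-1) + (0)(1) = 0

AB = 
  [-12,   0]
  [  0,   0]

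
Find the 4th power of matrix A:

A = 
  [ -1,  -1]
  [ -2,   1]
A^4 = 
  [  9,   0]
  [  0,   9]

A² = A·A:
A²[1,1] = (-1)(-1) + (-1)(-2) = 3
A²[1,2] = (-1)(-1) + (-1)(1) = 0
A²[2,1] = (-2)(-1) + (1)(-2) = 0
A²[2,2] = (-2)(-1) + (1)(1) = 3
A² = 
  [  3,   0]
  [  0,   3]

A^3 = A^2·A:
A^3[1,1] = (3)(-1) + (0)(-2) = -3
A^3[1,2] = (3)(-1) + (0)(1) = -3
A^3[2,1] = (0)(-1) + (3)(-2) = -6
A^3[2,2] = (0)(-1) + (3)(1) = 3
A^3 = 
  [ -3,  -3]
  [ -6,   3]

A^4 = A^3·A:
A^4[1,1] = (-3)(-1) + (-3)(-2) = 9
A^4[1,2] = (-3)(-1) + (-3)(1) = 0
A^4[2,1] = (-6)(-1) + (3)(-2) = 0
A^4[2,2] = (-6)(-1) + (3)(1) = 9
A^4 = 
  [  9,   0]
  [  0,   9]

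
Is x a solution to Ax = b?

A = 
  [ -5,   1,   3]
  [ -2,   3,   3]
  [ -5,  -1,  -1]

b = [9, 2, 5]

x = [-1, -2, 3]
No

Ax = [12, 5, 4] ≠ b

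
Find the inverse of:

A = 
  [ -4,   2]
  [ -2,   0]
det(A) = (-4)(0) - (2)(-2) = 4
For a 2×2 matrix, A⁻¹ = (1/det(A)) · [[d, -b], [-c, a]]
    = (1/4) · [[0, -2], [2, -4]]

A⁻¹ = 
  [   0, -1/2]
  [ 1/2,   -1]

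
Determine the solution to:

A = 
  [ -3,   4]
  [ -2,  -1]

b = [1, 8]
Row reduce the augmented matrix [A|b]:
R2 → R2 - (2/3)·R1
REF = 
  [   -3,     4,     1]
  [    0, -11/3,  22/3]

Back-substitution:
x₂ = (22/3) / (-11/3) = -2
x₁ = (1 - (4)(-2)) / (-3) = -3

x = [-3, -2]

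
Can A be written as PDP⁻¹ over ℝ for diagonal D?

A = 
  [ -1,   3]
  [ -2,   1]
No

tr(A) = 0, det(A) = 5
Characteristic polynomial: λ² - tr(A)λ + det(A) = λ² + 5
λ² + 5 = 0  ⇒  λ = (0 ± √((0)² - 4·(5)))/2 = (0 ± √(-20))/2
  = i√5,  -i√5
Eigenvalues: i√5, -i√5  (≈ 0 + 2.236i, 0 - 2.236i)
Has complex eigenvalues (not diagonalizable over ℝ).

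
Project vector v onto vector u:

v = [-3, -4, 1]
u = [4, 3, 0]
v·u = (-3)(4) + (-4)(3) + (1)(0) = -24
u·u = (4)² + (3)² + (0)² = 25
proj_u(v) = (v·u / u·u) × u = (-24/25) × u

proj_u(v) = [-96/25, -72/25, 0]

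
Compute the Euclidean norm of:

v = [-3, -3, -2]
4.69

||v||₂ = √((-3)² + (-3)² + (-2)²) = √22 = 4.69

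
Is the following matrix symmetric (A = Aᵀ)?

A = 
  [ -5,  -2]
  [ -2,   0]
Yes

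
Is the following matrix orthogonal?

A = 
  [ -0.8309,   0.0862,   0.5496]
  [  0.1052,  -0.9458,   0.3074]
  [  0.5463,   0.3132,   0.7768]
Yes

AᵀA = 
  [  0.9999,   0,   0]
  [  0,   1.0001,  -0.0001]
  [  0,  -0.0001,   1]
≈ I (equal to I up to the 4-dp rounding of the entries)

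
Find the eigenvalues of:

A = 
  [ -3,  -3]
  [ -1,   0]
λ = (-3 + √21)/2, (-3 - √21)/2  (≈ 0.7913, -3.791)

tr(A) = -3, det(A) = -3
Characteristic polynomial: λ² - tr(A)λ + det(A) = λ² + 3λ - 3
λ² + 3λ - 3 = 0  ⇒  λ = (-3 ± √((3)² - 4·(-3)))/2 = (-3 ± √(21))/2
  = (-3 + √21)/2,  (-3 - √21)/2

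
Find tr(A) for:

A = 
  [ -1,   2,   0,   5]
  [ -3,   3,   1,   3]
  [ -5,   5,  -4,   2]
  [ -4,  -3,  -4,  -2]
-4

tr(A) = -1 + 3 + -4 + -2 = -4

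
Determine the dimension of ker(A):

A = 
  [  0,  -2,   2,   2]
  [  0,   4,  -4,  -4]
nullity(A) = 3

Row reduce:
R2 → R2 + (2)·R1
REF = 
  [  0,  -2,   2,   2]
  [  0,   0,   0,   0]
Pivot columns: 2 → 1 pivot.
rank(A) = 1, so nullity(A) = 4 - 1 = 3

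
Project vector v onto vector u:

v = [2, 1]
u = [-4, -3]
v·u = (2)(-4) + (1)(-3) = -11
u·u = (-4)² + (-3)² = 25
proj_u(v) = (v·u / u·u) × u = (-11/25) × u

proj_u(v) = [44/25, 33/25]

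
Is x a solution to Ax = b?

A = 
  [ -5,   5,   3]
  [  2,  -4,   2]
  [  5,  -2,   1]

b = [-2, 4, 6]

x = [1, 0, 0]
No

Ax = [-5, 2, 5] ≠ b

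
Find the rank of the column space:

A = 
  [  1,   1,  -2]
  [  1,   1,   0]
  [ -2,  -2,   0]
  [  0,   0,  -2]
Row reduce:
R2 → R2 - (1)·R1
R3 → R3 + (2)·R1
R3 → R3 + (2)·R2
R4 → R4 + (1)·R2
REF = 
  [  1,   1,  -2]
  [  0,   0,   2]
  [  0,   0,   0]
  [  0,   0,   0]
Pivot columns: 1, 3 → 2 pivots.
dim(Col(A)) = number of pivot columns = 2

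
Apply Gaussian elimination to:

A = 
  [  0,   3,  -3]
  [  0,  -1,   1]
Row operations:
R2 → R2 + (1/3)·R1

Resulting echelon form:
REF = 
  [  0,   3,  -3]
  [  0,   0,   0]

Rank = 1 (number of non-zero pivot rows).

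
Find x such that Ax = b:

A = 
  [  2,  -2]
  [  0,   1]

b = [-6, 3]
Row reduce the augmented matrix [A|b]:
(already in echelon form)
REF = 
  [  2,  -2,  -6]
  [  0,   1,   3]

Back-substitution:
x₂ = 3 / 1 = 3
x₁ = (-6 - (-2)(3)) / 2 = 0

x = [0, 3]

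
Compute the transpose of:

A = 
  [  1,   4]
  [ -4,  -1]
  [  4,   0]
Aᵀ = 
  [  1,  -4,   4]
  [  4,  -1,   0]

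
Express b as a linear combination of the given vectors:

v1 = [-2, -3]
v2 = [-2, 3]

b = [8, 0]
c1 = -2, c2 = -2

b = -2·v1 + -2·v2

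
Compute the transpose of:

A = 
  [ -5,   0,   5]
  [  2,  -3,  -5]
Aᵀ = 
  [ -5,   2]
  [  0,  -3]
  [  5,  -5]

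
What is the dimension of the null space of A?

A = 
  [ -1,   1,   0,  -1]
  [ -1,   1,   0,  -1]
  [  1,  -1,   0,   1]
nullity(A) = 3

Row reduce:
R2 → R2 - (1)·R1
R3 → R3 + (1)·R1
REF = 
  [ -1,   1,   0,  -1]
  [  0,   0,   0,   0]
  [  0,   0,   0,   0]
Pivot columns: 1 → 1 pivot.
rank(A) = 1, so nullity(A) = 4 - 1 = 3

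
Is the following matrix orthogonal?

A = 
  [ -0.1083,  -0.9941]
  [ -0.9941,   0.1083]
Yes

AᵀA = 
  [  1,   0]
  [  0,   1]
≈ I (equal to I up to the 4-dp rounding of the entries)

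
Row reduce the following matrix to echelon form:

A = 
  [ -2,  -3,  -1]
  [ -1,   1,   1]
Row operations:
R2 → R2 - (1/2)·R1

Resulting echelon form:
REF = 
  [ -2,  -3,  -1]
  [  0, 5/2, 3/2]

Rank = 2 (number of non-zero pivot rows).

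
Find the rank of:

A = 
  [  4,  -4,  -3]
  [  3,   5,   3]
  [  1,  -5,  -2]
rank(A) = 3

Row reduce:
R2 → R2 - (3/4)·R1
R3 → R3 - (1/4)·R1
R3 → R3 + (1/2)·R2
REF = 
  [   4,   -4,   -3]
  [   0,    8, 21/4]
  [   0,    0, 11/8]
Pivot columns: 1, 2, 3 → 3 pivots.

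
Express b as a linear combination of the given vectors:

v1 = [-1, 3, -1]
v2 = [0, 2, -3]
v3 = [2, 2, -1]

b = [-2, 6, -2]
c1 = 2, c2 = 0, c3 = 0

b = 2·v1 + 0·v2 + 0·v3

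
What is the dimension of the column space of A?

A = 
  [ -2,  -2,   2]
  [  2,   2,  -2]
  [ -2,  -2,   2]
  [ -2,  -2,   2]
dim(Col(A)) = 1

Row reduce:
R2 → R2 + (1)·R1
R3 → R3 - (1)·R1
R4 → R4 - (1)·R1
REF = 
  [ -2,  -2,   2]
  [  0,   0,   0]
  [  0,   0,   0]
  [  0,   0,   0]
Pivot columns: 1 → 1 pivot.
dim(Col(A)) = number of pivot columns = 1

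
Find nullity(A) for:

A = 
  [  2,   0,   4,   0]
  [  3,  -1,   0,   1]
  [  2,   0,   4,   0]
nullity(A) = 2

Row reduce:
R2 → R2 - (3/2)·R1
R3 → R3 - (1)·R1
REF = 
  [  2,   0,   4,   0]
  [  0,  -1,  -6,   1]
  [  0,   0,   0,   0]
Pivot columns: 1, 2 → 2 pivots.
rank(A) = 2, so nullity(A) = 4 - 2 = 2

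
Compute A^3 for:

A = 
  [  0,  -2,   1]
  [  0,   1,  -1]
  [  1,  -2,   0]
A² = A·A:
A²[1,1] = (0)(0) + (-2)(0) + (1)(1) = 1
A²[1,2] = (0)(-2) + (-2)(1) + (1)(-2) = -4
A²[1,3] = (0)(1) + (-2)(-1) + (1)(0) = 2
A²[2,1] = (0)(0) + (1)(0) + (-1)(1) = -1
A²[2,2] = (0)(-2) + (1)(1) + (-1)(-2) = 3
A²[2,3] = (0)(1) + (1)(-1) + (-1)(0) = -1
A²[3,1] = (1)(0) + (-2)(0) + (0)(1) = 0
A²[3,2] = (1)(-2) + (-2)(1) + (0)(-2) = -4
A²[3,3] = (1)(1) + (-2)(-1) + (0)(0) = 3
A² = 
  [  1,  -4,   2]
  [ -1,   3,  -1]
  [  0,  -4,   3]

A^3 = A^2·A:
A^3[1,1] = (1)(0) + (-4)(0) + (2)(1) = 2
A^3[1,2] = (1)(-2) + (-4)(1) + (2)(-2) = -10
A^3[1,3] = (1)(1) + (-4)(-1) + (2)(0) = 5
A^3[2,1] = (-1)(0) + (3)(0) + (-1)(1) = -1
A^3[2,2] = (-1)(-2) + (3)(1) + (-1)(-2) = 7
A^3[2,3] = (-1)(1) + (3)(-1) + (-1)(0) = -4
A^3[3,1] = (0)(0) + (-4)(0) + (3)(1) = 3
A^3[3,2] = (0)(-2) + (-4)(1) + (3)(-2) = -10
A^3[3,3] = (0)(1) + (-4)(-1) + (3)(0) = 4
A^3 = 
  [  2, -10,   5]
  [ -1,   7,  -4]
  [  3, -10,   4]

Therefore
A^3 = 
  [  2, -10,   5]
  [ -1,   7,  -4]
  [  3, -10,   4]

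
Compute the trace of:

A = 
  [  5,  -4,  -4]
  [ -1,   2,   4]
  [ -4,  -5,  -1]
6

tr(A) = 5 + 2 + -1 = 6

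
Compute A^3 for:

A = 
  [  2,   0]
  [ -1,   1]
A^3 = 
  [  8,   0]
  [ -7,   1]

A² = A·A:
A²[1,1] = (2)(2) + (0)(-1) = 4
A²[1,2] = (2)(0) + (0)(1) = 0
A²[2,1] = (-1)(2) + (1)(-1) = -3
A²[2,2] = (-1)(0) + (1)(1) = 1
A² = 
  [  4,   0]
  [ -3,   1]

A^3 = A^2·A:
A^3[1,1] = (4)(2) + (0)(-1) = 8
A^3[1,2] = (4)(0) + (0)(1) = 0
A^3[2,1] = (-3)(2) + (1)(-1) = -7
A^3[2,2] = (-3)(0) + (1)(1) = 1
A^3 = 
  [  8,   0]
  [ -7,   1]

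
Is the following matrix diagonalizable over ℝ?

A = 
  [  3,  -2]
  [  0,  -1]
Yes

tr(A) = 2, det(A) = -3
Characteristic polynomial: λ² - tr(A)λ + det(A) = λ² - 2λ - 3
λ² - 2λ - 3 = (λ + 1)(λ - 3)
Eigenvalues: 3, -1
λ=-1: alg. mult. = 1, geom. mult. = 2 - rank(A - (-1)I) = 2 - 1 = 1
λ=3: alg. mult. = 1, geom. mult. = 2 - rank(A - (3)I) = 2 - 1 = 1
Sum of geometric multiplicities equals n, so A has n independent eigenvectors.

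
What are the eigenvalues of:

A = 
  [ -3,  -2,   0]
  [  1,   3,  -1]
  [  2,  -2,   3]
Characteristic polynomial: det(λI - A) = λ³ - 3λ² - 9λ + 11
Testing integer divisors of the constant term: p(1) = 0, so (λ - 1) is a factor:
p(λ) = (λ - 1)(λ² - 2λ - 11)
λ² - 2λ - 11 = 0  ⇒  λ = (2 ± √((-2)² - 4·(-11)))/2 = (2 ± √(48))/2
  = 1 + 2√3,  1 - 2√3

λ = 1, 1 + 2√3, 1 - 2√3  (≈ 1, 4.464, -2.464)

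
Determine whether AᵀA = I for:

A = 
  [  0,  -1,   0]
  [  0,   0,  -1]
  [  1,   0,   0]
Yes

AᵀA = 
  [  1,   0,   0]
  [  0,   1,   0]
  [  0,   0,   1]
= I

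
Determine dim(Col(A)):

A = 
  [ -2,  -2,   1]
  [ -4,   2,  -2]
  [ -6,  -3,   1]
dim(Col(A)) = 2

Row reduce:
R2 → R2 - (2)·R1
R3 → R3 - (3)·R1
R3 → R3 - (1/2)·R2
REF = 
  [ -2,  -2,   1]
  [  0,   6,  -4]
  [  0,   0,   0]
Pivot columns: 1, 2 → 2 pivots.
dim(Col(A)) = number of pivot columns = 2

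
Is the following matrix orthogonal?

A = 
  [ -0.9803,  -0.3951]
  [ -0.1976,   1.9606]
No

AᵀA = 
  [  1,  -0.0001]
  [ -0.0001,   4.0001]
≠ I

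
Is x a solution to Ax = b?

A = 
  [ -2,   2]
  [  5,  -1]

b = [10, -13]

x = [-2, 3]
Yes

Ax = [10, -13] = b ✓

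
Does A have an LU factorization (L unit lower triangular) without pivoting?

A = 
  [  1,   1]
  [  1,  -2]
Yes.
A[1,1] = 1 ≠ 0, so Gaussian elimination proceeds without a row swap: multiplier ℓ₂₁ = (1)/(1) = 1, and U[2,2] = -2 - (1)(1) = -3.
L = 
  [  1,   0]
  [  1,   1]
U = 
  [  1,   1]
  [  0,  -3]
Check row 2 of LU: [(1)(1), (1)(1) + (-3)] = [1, -2] = row 2 of A ✓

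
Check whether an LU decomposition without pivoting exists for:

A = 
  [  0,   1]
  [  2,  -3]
No.
A[1,1] = 0 but A[2,1] = 2 ≠ 0. Any LU with L unit lower triangular has (LU)[1,1] = U[1,1] and (LU)[2,1] = L[2,1]·U[1,1]; matching A forces U[1,1] = 0, which then forces (LU)[2,1] = 0 ≠ 2. A row swap (pivoting) is required.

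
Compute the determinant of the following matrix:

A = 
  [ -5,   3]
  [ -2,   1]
For a 2×2 matrix, det = ad - bc = (-5)(1) - (3)(-2) = 1

det(A) = 1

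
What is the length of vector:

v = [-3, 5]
5.831

||v||₂ = √((-3)² + (5)²) = √34 = 5.831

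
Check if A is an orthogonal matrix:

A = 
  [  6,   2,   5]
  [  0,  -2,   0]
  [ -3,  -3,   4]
No

AᵀA = 
  [ 45,  21,  18]
  [ 21,  17,  -2]
  [ 18,  -2,  41]
≠ I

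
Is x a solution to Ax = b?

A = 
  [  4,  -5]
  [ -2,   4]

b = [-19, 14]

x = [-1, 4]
No

Ax = [-24, 18] ≠ b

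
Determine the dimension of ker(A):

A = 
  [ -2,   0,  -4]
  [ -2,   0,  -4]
nullity(A) = 2

Row reduce:
R2 → R2 - (1)·R1
REF = 
  [ -2,   0,  -4]
  [  0,   0,   0]
Pivot columns: 1 → 1 pivot.
rank(A) = 1, so nullity(A) = 3 - 1 = 2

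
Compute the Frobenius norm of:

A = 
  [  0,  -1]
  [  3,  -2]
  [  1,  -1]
||A||_F = 4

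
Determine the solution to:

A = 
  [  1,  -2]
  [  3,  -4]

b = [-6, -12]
x = [0, 3]

Row reduce the augmented matrix [A|b]:
R2 → R2 - (3)·R1
REF = 
  [  1,  -2,  -6]
  [  0,   2,   6]

Back-substitution:
x₂ = 6 / 2 = 3
x₁ = (-6 - (-2)(3)) / 1 = 0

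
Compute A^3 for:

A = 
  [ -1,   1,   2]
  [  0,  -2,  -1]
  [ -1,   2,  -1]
A^3 = 
  [  6, -13,   2]
  [ -4,   3,  -3]
  [  1,  10,  14]

A² = A·A:
A²[1,1] = (-1)(-1) + (1)(0) + (2)(-1) = -1
A²[1,2] = (-1)(1) + (1)(-2) + (2)(2) = 1
A²[1,3] = (-1)(2) + (1)(-1) + (2)(-1) = -5
A²[2,1] = (0)(-1) + (-2)(0) + (-1)(-1) = 1
A²[2,2] = (0)(1) + (-2)(-2) + (-1)(2) = 2
A²[2,3] = (0)(2) + (-2)(-1) + (-1)(-1) = 3
A²[3,1] = (-1)(-1) + (2)(0) + (-1)(-1) = 2
A²[3,2] = (-1)(1) + (2)(-2) + (-1)(2) = -7
A²[3,3] = (-1)(2) + (2)(-1) + (-1)(-1) = -3
A² = 
  [ -1,   1,  -5]
  [  1,   2,   3]
  [  2,  -7,  -3]

A^3 = A^2·A:
A^3[1,1] = (-1)(-1) + (1)(0) + (-5)(-1) = 6
A^3[1,2] = (-1)(1) + (1)(-2) + (-5)(2) = -13
A^3[1,3] = (-1)(2) + (1)(-1) + (-5)(-1) = 2
A^3[2,1] = (1)(-1) + (2)(0) + (3)(-1) = -4
A^3[2,2] = (1)(1) + (2)(-2) + (3)(2) = 3
A^3[2,3] = (1)(2) + (2)(-1) + (3)(-1) = -3
A^3[3,1] = (2)(-1) + (-7)(0) + (-3)(-1) = 1
A^3[3,2] = (2)(1) + (-7)(-2) + (-3)(2) = 10
A^3[3,3] = (2)(2) + (-7)(-1) + (-3)(-1) = 14
A^3 = 
  [  6, -13,   2]
  [ -4,   3,  -3]
  [  1,  10,  14]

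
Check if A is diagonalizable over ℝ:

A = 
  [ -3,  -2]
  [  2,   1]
No

tr(A) = -2, det(A) = 1
Characteristic polynomial: λ² - tr(A)λ + det(A) = λ² + 2λ + 1
λ² + 2λ + 1 = (λ + 1)²
Eigenvalues: -1, -1
λ=-1: alg. mult. = 2, geom. mult. = 2 - rank(A - (-1)I) = 2 - 1 = 1
Sum of geometric multiplicities = 1 < n = 2, so there aren't enough independent eigenvectors.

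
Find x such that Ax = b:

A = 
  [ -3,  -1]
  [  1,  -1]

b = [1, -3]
Row reduce the augmented matrix [A|b]:
R2 → R2 + (1/3)·R1
REF = 
  [  -3,   -1,    1]
  [   0, -4/3, -8/3]

Back-substitution:
x₂ = (-8/3) / (-4/3) = 2
x₁ = (1 - (-1)(2)) / (-3) = -1

x = [-1, 2]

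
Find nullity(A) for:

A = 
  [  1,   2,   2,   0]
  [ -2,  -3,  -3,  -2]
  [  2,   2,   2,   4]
nullity(A) = 2

Row reduce:
R2 → R2 + (2)·R1
R3 → R3 - (2)·R1
R3 → R3 + (2)·R2
REF = 
  [  1,   2,   2,   0]
  [  0,   1,   1,  -2]
  [  0,   0,   0,   0]
Pivot columns: 1, 2 → 2 pivots.
rank(A) = 2, so nullity(A) = 4 - 2 = 2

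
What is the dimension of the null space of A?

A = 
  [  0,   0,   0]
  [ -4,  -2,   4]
nullity(A) = 2

Row reduce:
Swap R1 ↔ R2
REF = 
  [ -4,  -2,   4]
  [  0,   0,   0]
Pivot columns: 1 → 1 pivot.
rank(A) = 1, so nullity(A) = 3 - 1 = 2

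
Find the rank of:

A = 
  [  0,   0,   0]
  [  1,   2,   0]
rank(A) = 1

Row reduce:
Swap R1 ↔ R2
REF = 
  [  1,   2,   0]
  [  0,   0,   0]
Pivot columns: 1 → 1 pivot.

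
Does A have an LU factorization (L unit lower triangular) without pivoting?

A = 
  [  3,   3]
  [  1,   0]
Yes.
A[1,1] = 3 ≠ 0, so Gaussian elimination proceeds without a row swap: multiplier ℓ₂₁ = (1)/(3) = 1/3, and U[2,2] = 0 - (1/3)(3) = -1.
L = 
  [  1,   0]
  [1/3,   1]
U = 
  [  3,   3]
  [  0,  -1]
Check row 2 of LU: [(1/3)(3), (1/3)(3) + (-1)] = [1, 0] = row 2 of A ✓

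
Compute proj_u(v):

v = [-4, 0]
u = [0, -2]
v·u = (-4)(0) + (0)(-2) = 0
u·u = (0)² + (-2)² = 4
proj_u(v) = (v·u / u·u) × u = (0/4) × u = (0) × u

proj_u(v) = [0, 0]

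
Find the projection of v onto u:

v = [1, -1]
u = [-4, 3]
v·u = (1)(-4) + (-1)(3) = -7
u·u = (-4)² + (3)² = 25
proj_u(v) = (v·u / u·u) × u = (-7/25) × u

proj_u(v) = [28/25, -21/25]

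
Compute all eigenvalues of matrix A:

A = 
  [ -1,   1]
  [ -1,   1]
tr(A) = 0, det(A) = 0
Characteristic polynomial: λ² - tr(A)λ + det(A) = λ²
λ² = λ²

λ = 0, 0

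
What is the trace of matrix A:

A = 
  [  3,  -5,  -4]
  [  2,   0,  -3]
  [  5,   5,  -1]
2

tr(A) = 3 + 0 + -1 = 2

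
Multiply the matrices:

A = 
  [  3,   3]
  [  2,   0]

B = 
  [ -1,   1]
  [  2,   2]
AB = 
  [  3,   9]
  [ -2,   2]

A is 2×2 and B is 2×2, so AB is 2×2. Each entry is (row of A)·(column of B):
AB[1,1] = (3)(-1) + (3)(2) = 3
AB[1,2] = (3)(1) + (3)(2) = 9
AB[2,1] = (2)(-1) + (0)(2) = -2
AB[2,2] = (2)(1) + (0)(2) = 2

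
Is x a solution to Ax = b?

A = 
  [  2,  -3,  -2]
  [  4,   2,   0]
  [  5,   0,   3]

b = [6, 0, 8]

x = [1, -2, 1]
Yes

Ax = [6, 0, 8] = b ✓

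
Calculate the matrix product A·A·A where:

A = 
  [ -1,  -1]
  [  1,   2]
A² = A·A:
A²[1,1] = (-1)(-1) + (-1)(1) = 0
A²[1,2] = (-1)(-1) + (-1)(2) = -1
A²[2,1] = (1)(-1) + (2)(1) = 1
A²[2,2] = (1)(-1) + (2)(2) = 3
A² = 
  [  0,  -1]
  [  1,   3]

A^3 = A^2·A:
A^3[1,1] = (0)(-1) + (-1)(1) = -1
A^3[1,2] = (0)(-1) + (-1)(2) = -2
A^3[2,1] = (1)(-1) + (3)(1) = 2
A^3[2,2] = (1)(-1) + (3)(2) = 5
A^3 = 
  [ -1,  -2]
  [  2,   5]

Therefore
A^3 = 
  [ -1,  -2]
  [  2,   5]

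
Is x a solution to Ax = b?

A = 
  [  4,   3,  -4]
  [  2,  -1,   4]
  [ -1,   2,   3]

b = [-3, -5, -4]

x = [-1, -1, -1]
Yes

Ax = [-3, -5, -4] = b ✓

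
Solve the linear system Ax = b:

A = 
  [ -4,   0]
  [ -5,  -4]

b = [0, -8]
Row reduce the augmented matrix [A|b]:
R2 → R2 - (5/4)·R1
REF = 
  [ -4,   0,   0]
  [  0,  -4,  -8]

Back-substitution:
x₂ = (-8) / (-4) = 2
x₁ = (0 - (0)(2)) / (-4) = 0

x = [0, 2]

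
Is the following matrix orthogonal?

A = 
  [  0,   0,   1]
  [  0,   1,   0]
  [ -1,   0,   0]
Yes

AᵀA = 
  [  1,   0,   0]
  [  0,   1,   0]
  [  0,   0,   1]
= I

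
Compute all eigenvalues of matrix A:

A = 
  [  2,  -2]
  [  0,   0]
tr(A) = 2, det(A) = 0
Characteristic polynomial: λ² - tr(A)λ + det(A) = λ² - 2λ
λ² - 2λ = λ(λ - 2)

λ = 2, 0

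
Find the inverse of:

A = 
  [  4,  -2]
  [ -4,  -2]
det(A) = (4)(-2) - (-2)(-4) = -16
For a 2×2 matrix, A⁻¹ = (1/det(A)) · [[d, -b], [-c, a]]
    = (-1/16) · [[-2, 2], [4, 4]]

A⁻¹ = 
  [ 1/8, -1/8]
  [-1/4, -1/4]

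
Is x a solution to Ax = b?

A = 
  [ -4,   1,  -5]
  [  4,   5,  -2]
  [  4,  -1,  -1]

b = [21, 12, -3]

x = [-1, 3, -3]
No

Ax = [22, 17, -4] ≠ b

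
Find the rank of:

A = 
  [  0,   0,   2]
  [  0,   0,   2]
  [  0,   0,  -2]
rank(A) = 1

Row reduce:
R2 → R2 - (1)·R1
R3 → R3 + (1)·R1
REF = 
  [  0,   0,   2]
  [  0,   0,   0]
  [  0,   0,   0]
Pivot columns: 3 → 1 pivot.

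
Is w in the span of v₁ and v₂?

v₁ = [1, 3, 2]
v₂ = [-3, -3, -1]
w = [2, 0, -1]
Yes

Form the augmented matrix and row-reduce:
[v₁|v₂|w] = 
  [  1,  -3,   2]
  [  3,  -3,   0]
  [  2,  -1,  -1]
R2 → R2 - (3)·R1
R3 → R3 - (2)·R1
R3 → R3 - (5/6)·R2
REF = 
  [  1,  -3,   2]
  [  0,   6,  -6]
  [  0,   0,   0]

No row of the form [0 0 | nonzero], so the system is consistent. Back-substitution gives c₁ = -1, c₂ = -1: w = (-1)·v₁ + (-1)·v₂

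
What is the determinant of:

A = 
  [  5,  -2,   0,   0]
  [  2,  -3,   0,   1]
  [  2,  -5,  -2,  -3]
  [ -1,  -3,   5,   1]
-282

Cofactor expansion along row 1: det(A) = a₁₁M₁₁ - a₁₂M₁₂ + a₁₃M₁₃ - a₁₄M₁₄

M₁₁ = det[[-3, 0, 1]; [-5, -2, -3]; [-3, 5, 1]]
  = (-3)·((-2)(1) - (-3)(5)) - (0)·((-5)(1) - (-3)(-3)) + (1)·((-5)(5) - (-2)(-3))
  = (-3)(13) - (0)(-14) + (1)(-31)
  = -70
M₁₂ = det[[2, 0, 1]; [2, -2, -3]; [-1, 5, 1]]
  = (2)·((-2)(1) - (-3)(5)) - (0)·((2)(1) - (-3)(-1)) + (1)·((2)(5) - (-2)(-1))
  = (2)(13) - (0)(-1) + (1)(8)
  = 34
M₁₃ = det[[2, -3, 1]; [2, -5, -3]; [-1, -3, 1]]
  = (2)·((-5)(1) - (-3)(-3)) - (-3)·((2)(1) - (-3)(-1)) + (1)·((2)(-3) - (-5)(-1))
  = (2)(-14) - (-3)(-1) + (1)(-11)
  = -42
M₁₄ = det[[2, -3, 0]; [2, -5, -2]; [-1, -3, 5]]
  = (2)·((-5)(5) - (-2)(-3)) - (-3)·((2)(5) - (-2)(-1)) + (0)·((2)(-3) - (-5)(-1))
  = (2)(-31) - (-3)(8) + (0)(-11)
  = -38

det(A) = (5)(-70) - (-2)(34) + (0)(-42) - (0)(-38) = -282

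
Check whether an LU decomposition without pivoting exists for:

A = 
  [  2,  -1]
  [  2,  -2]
Yes.
A[1,1] = 2 ≠ 0, so Gaussian elimination proceeds without a row swap: multiplier ℓ₂₁ = (2)/(2) = 1, and U[2,2] = -2 - (1)(-1) = -1.
L = 
  [  1,   0]
  [  1,   1]
U = 
  [  2,  -1]
  [  0,  -1]
Check row 2 of LU: [(1)(2), (1)(-1) + (-1)] = [2, -2] = row 2 of A ✓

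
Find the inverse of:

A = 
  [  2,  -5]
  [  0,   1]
det(A) = (2)(1) - (-5)(0) = 2
For a 2×2 matrix, A⁻¹ = (1/det(A)) · [[d, -b], [-c, a]]
    = (1/2) · [[1, 5], [0, 2]]

A⁻¹ = 
  [1/2, 5/2]
  [  0,   1]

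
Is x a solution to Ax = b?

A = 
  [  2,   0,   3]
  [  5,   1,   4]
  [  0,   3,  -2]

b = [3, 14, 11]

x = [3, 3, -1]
Yes

Ax = [3, 14, 11] = b ✓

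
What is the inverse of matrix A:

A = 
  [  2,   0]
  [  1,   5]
det(A) = (2)(5) - (0)(1) = 10
For a 2×2 matrix, A⁻¹ = (1/det(A)) · [[d, -b], [-c, a]]
    = (1/10) · [[5, 0], [-1, 2]]

A⁻¹ = 
  [  1/2,     0]
  [-1/10,   1/5]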